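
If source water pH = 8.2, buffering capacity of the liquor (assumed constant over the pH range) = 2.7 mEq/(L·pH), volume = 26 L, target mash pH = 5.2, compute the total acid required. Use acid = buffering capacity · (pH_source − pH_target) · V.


acid = 2.7 · (8.2 − 5.2) · 26

210.6000 mEq


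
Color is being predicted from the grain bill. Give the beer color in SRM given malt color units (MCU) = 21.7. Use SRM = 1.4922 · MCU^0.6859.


SRM = 1.4922 · 21.7^0.6859

12.3170 SRM


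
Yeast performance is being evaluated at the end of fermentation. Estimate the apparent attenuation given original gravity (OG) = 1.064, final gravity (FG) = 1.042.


AA = (OG − FG)/(OG − 1) · 100
AA = (1.064 − 1.042)/(1.064 − 1) · 100

34.3750 %


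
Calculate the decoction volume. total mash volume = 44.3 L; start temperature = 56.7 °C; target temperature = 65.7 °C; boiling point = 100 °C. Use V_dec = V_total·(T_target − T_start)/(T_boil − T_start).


V_dec = 44.3·(65.7 − 56.7)/(100 − 56.7)

9.2079 L


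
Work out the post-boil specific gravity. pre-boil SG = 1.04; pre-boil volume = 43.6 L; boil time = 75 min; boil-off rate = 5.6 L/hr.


V_post = V_pre − rate·(t/60);  SG_post = 1 + (SG_pre−1)·V_pre/V_post
V_post = 43.6 − 5.6·(75/60) = 36.6000
SG_post = 1 + (1.04 − 1)·43.6/36.6000

1.0477


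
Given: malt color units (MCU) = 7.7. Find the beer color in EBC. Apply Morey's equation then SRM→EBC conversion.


SRM = 1.4922·MCU^0.6859;  EBC = SRM·1.97
SRM = 1.4922·7.7^0.6859 = 6.0516
EBC = 6.0516·1.97

11.9217 EBC


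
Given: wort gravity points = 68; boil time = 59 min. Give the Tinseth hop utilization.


U = 1.65·0.000125^(GP/1000) · (1 − e^(−0.04·t))/4.15
bigness = 1.65·0.000125^(68/1000) = 0.8955
boil_factor = (1 − e^(−0.04·59))/4.15 = 0.2182
U = 0.8955 · 0.2182

0.1954


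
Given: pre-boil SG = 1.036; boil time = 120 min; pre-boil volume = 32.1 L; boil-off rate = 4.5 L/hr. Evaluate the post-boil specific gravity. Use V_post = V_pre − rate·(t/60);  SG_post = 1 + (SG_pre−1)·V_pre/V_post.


V_post = 32.1 − 4.5·(120/60) = 23.1000
SG_post = 1 + (1.036 − 1)·32.1/23.1000

1.0500


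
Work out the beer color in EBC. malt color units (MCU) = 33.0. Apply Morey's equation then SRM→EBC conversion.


SRM = 1.4922·MCU^0.6859;  EBC = SRM·1.97
SRM = 1.4922·33.0^0.6859 = 16.4201
EBC = 16.4201·1.97

32.3476 EBC


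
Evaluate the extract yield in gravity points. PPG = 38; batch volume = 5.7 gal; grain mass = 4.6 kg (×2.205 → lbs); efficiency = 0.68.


points = lbs × PPG × eff / vol
lbs = 4.6 × 2.205 = 10.1430
points = 10.1430 × 38 × 0.68 / 5.7

45.9816 points


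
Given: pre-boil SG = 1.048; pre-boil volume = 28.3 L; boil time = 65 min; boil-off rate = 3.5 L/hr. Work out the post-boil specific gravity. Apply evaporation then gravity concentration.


V_post = V_pre − rate·(t/60);  SG_post = 1 + (SG_pre−1)·V_pre/V_post
V_post = 28.3 − 3.5·(65/60) = 24.5083
SG_post = 1 + (1.048 − 1)·28.3/24.5083

1.0554


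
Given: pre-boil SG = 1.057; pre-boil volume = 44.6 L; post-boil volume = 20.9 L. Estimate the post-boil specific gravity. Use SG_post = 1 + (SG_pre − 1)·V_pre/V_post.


pts_pre = (1.057 − 1)·1000 = 57.0000
pts_post = 57.0000·44.6/20.9 = 121.6364
SG_post = 1 + 121.6364/1000

1.1216


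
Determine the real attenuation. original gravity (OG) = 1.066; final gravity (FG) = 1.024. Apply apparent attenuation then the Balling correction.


AA = (OG−FG)/(OG−1)·100;  RA = AA·0.8192
AA = (1.066 − 1.024)/(1.066 − 1)·100 = 63.6364
RA = 63.6364·0.8192

52.1309 %


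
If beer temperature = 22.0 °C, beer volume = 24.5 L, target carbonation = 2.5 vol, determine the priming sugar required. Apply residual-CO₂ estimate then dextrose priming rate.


residual = 14.695·(0.01821 + 0.09011·e^(−0.04·T));  sugar = (target − residual)·4.0·V
residual = 14.695·(0.01821 + 0.09011·e^(−0.04·22.0)) = 0.8168
sugar = (2.5 − 0.8168)·4.0·24.5

164.9499 g


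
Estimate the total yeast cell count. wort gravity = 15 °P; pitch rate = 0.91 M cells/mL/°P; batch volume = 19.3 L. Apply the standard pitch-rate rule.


cells (billions) = rate · V_L · °P
cells = 0.91 · 19.3 · 15

263.4450 billion cells


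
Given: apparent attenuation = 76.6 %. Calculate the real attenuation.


RA = AA · 0.8192
RA = 76.6 · 0.8192

62.7507 %


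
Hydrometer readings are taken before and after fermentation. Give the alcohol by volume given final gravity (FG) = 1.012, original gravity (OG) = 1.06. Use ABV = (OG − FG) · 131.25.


ABV = (1.06 − 1.012) · 131.25

6.3000 % ABV


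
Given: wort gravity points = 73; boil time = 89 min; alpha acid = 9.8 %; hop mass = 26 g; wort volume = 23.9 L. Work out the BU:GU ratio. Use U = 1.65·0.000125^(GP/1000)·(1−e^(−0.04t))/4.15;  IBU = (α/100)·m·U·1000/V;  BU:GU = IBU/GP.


U = 1.65·0.000125^(73/1000)·(1−e^(−0.04·89))/4.15 = 0.2004
IBU = (9.8/100)·26·0.2004·1000/23.9 = 21.3689
BU:GU = 21.3689/73

0.2927


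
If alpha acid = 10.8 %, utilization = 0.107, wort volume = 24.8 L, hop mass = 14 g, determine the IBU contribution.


IBU = (α/100)·mass·U·1000 / V
IBU = (10.8/100)·14·0.107·1000 / 24.8

6.5235 IBU


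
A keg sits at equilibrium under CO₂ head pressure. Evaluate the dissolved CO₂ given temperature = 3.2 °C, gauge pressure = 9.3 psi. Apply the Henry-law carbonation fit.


vols = (P + 14.695)·(0.01821 + 0.09011·e^(−0.04·T))
vols = (9.3 + 14.695)·(0.01821 + 0.09011·e^(−0.04·3.2))

2.3394 volumes


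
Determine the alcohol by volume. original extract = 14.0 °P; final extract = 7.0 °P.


SG = 259/(259 − P);  ABV = (OG − FG)·131.25
OG = 259/(259 − 14.0) = 1.0571
FG = 259/(259 − 7.0) = 1.0278
ABV = (1.0571 − 1.0278)·131.25

3.8542 % ABV


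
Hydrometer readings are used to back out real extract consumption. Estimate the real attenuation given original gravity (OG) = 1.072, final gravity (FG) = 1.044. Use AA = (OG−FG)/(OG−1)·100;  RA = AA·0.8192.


AA = (1.072 − 1.044)/(1.072 − 1)·100 = 38.8889
RA = 38.8889·0.8192

31.8578 %


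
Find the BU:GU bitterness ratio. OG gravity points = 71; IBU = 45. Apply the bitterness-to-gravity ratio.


BU:GU = IBU / OG_points
BU:GU = 45 / 71

0.6338


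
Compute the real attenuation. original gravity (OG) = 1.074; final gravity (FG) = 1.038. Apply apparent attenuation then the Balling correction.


AA = (OG−FG)/(OG−1)·100;  RA = AA·0.8192
AA = (1.074 − 1.038)/(1.074 − 1)·100 = 48.6486
RA = 48.6486·0.8192

39.8530 %


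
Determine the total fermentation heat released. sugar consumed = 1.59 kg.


Q = m_sugar · 590 kJ/kg
Q = 1.59 · 590

938.1000 kJ


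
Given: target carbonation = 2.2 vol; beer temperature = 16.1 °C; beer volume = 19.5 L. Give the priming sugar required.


residual = 14.695·(0.01821 + 0.09011·e^(−0.04·T));  sugar = (target − residual)·4.0·V
residual = 14.695·(0.01821 + 0.09011·e^(−0.04·16.1)) = 0.9630
sugar = (2.2 − 0.9630)·4.0·19.5

96.4835 g


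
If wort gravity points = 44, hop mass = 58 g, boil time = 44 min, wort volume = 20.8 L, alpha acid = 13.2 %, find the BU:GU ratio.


U = 1.65·0.000125^(GP/1000)·(1−e^(−0.04t))/4.15;  IBU = (α/100)·m·U·1000/V;  BU:GU = IBU/GP
U = 1.65·0.000125^(44/1000)·(1−e^(−0.04·44))/4.15 = 0.2217
IBU = (13.2/100)·58·0.2217·1000/20.8 = 81.5916
BU:GU = 81.5916/44

1.8544


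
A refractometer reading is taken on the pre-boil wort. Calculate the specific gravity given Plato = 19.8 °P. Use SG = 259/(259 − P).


SG = 259/(259 − 19.8)

1.0828


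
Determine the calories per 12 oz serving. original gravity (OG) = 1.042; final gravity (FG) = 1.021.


ABW = (OG−FG)·131.25·0.79/FG;  °P = 259 − 259/SG (for OG→OE and FG→AE);  RE = 0.1808·OE + 0.8192·AE;  Cal = (6.9·ABW + 4·(RE−0.1))·FG·3.55
ABW = (1.042 − 1.021)·131.25·0.79/1.021 = 2.1327
OE = 259 − 259/1.042 = 10.4395 °P
AE = 259 − 259/1.021 = 5.3271 °P
RE = 0.1808·10.4395 + 0.8192·5.3271 = 6.2515 °P
Cal = (6.9·2.1327 + 4·(6.2515−0.1))·1.021·3.55

142.5213 kcal


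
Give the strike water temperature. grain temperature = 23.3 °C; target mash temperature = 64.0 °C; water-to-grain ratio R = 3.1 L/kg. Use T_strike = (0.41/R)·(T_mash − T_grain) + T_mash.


T_strike = (0.41/3.1)·(64.0 − 23.3) + 64.0

69.3829 °C


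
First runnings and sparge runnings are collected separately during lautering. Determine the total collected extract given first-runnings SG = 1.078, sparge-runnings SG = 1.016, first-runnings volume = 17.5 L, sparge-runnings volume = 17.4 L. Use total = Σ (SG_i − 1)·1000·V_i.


first = (1.078 − 1)·1000·17.5 = 1365.0000
sparge = (1.016 − 1)·1000·17.4 = 278.4000
total = 1365.0000 + 278.4000

1643.4000 gravity·L


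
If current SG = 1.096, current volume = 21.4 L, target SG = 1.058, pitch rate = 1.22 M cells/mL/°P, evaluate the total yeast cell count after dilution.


V_w = V·((SG_c−1)/(SG_t−1)−1);  °P = 259 − 259/SG_t;  cells = rate·(V+V_w)·°P
V_w = 21.4·((1.096−1)/(1.058−1)−1) = 14.0207
V_final = 21.4 + 14.0207 = 35.4207
°P = 259 − 259/1.058 = 14.1985
cells = 1.22·35.4207·14.1985

613.5627 billion cells


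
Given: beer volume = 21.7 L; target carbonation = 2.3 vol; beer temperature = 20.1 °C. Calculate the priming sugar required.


residual = 14.695·(0.01821 + 0.09011·e^(−0.04·T));  sugar = (target − residual)·4.0·V
residual = 14.695·(0.01821 + 0.09011·e^(−0.04·20.1)) = 0.8602
sugar = (2.3 − 0.8602)·4.0·21.7

124.9740 g


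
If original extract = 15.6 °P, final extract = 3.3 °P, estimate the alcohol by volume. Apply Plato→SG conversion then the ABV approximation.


SG = 259/(259 − P);  ABV = (OG − FG)·131.25
OG = 259/(259 − 15.6) = 1.0641
FG = 259/(259 − 3.3) = 1.0129
ABV = (1.0641 − 1.0129)·131.25

6.7182 % ABV


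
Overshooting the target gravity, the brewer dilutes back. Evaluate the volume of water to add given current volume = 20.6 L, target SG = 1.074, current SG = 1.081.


V_water = V·((SG_curr − 1)/(SG_target − 1) − 1)
V_water = 20.6·((1.081 − 1)/(1.074 − 1) − 1)

1.9486 L


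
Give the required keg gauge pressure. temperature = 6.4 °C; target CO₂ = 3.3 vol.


psi = vols/(0.01821 + 0.09011·e^(−0.04·T)) − 14.695
psi = 3.3/(0.01821 + 0.09011·e^(−0.04·6.4)) − 14.695

22.8187 psi


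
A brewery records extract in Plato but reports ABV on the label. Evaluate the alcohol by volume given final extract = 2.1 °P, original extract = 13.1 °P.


SG = 259/(259 − P);  ABV = (OG − FG)·131.25
OG = 259/(259 − 13.1) = 1.0533
FG = 259/(259 − 2.1) = 1.0082
ABV = (1.0533 − 1.0082)·131.25

5.9193 % ABV


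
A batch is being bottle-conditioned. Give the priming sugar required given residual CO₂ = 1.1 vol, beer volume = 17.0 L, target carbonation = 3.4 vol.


sugar = (target − residual)·4.0·V
sugar = (3.4 − 1.1)·4.0·17.0

156.4000 g


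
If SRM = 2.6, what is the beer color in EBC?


EBC = SRM · 1.97
EBC = 2.6 · 1.97

5.1220 EBC


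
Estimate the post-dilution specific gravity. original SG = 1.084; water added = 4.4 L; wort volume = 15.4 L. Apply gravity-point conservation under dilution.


SG_new = 1 + (SG_old − 1)·V_old/(V_old + V_water)
pts = (1.084 − 1)·1000·15.4/(15.4 + 4.4) = 65.3333
SG_new = 1 + 65.3333/1000

1.0653


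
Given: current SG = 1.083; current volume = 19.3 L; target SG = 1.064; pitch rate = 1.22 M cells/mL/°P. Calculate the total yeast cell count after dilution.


V_w = V·((SG_c−1)/(SG_t−1)−1);  °P = 259 − 259/SG_t;  cells = rate·(V+V_w)·°P
V_w = 19.3·((1.083−1)/(1.064−1)−1) = 5.7297
V_final = 19.3 + 5.7297 = 25.0297
°P = 259 − 259/1.064 = 15.5789
cells = 1.22·25.0297·15.5789

475.7221 billion cells


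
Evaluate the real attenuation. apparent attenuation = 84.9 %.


RA = AA · 0.8192
RA = 84.9 · 0.8192

69.5501 %


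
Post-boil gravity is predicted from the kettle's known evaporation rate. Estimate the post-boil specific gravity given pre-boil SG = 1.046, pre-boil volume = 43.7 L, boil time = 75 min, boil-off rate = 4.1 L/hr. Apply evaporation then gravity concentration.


V_post = V_pre − rate·(t/60);  SG_post = 1 + (SG_pre−1)·V_pre/V_post
V_post = 43.7 − 4.1·(75/60) = 38.5750
SG_post = 1 + (1.046 − 1)·43.7/38.5750

1.0521


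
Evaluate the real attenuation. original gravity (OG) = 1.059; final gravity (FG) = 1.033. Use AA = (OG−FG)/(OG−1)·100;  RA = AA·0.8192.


AA = (1.059 − 1.033)/(1.059 − 1)·100 = 44.0678
RA = 44.0678·0.8192

36.1003 %


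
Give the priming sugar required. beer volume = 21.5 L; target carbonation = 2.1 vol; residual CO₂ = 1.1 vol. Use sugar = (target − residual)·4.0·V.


sugar = (2.1 − 1.1)·4.0·21.5

86.0000 g


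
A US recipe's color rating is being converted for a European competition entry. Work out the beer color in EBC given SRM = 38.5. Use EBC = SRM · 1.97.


EBC = 38.5 · 1.97

75.8450 EBC


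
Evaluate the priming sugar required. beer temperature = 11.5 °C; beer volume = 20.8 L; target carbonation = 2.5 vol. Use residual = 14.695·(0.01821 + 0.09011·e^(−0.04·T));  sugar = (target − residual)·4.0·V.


residual = 14.695·(0.01821 + 0.09011·e^(−0.04·11.5)) = 1.1035
sugar = (2.5 − 1.1035)·4.0·20.8

116.1871 g


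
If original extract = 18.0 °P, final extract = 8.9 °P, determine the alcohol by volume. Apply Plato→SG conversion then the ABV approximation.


SG = 259/(259 − P);  ABV = (OG − FG)·131.25
OG = 259/(259 − 18.0) = 1.0747
FG = 259/(259 − 8.9) = 1.0356
ABV = (1.0747 − 1.0356)·131.25

5.1323 % ABV


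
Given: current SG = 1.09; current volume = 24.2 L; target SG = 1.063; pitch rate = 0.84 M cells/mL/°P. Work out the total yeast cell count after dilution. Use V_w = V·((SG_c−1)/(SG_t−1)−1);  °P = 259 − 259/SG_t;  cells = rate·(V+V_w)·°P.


V_w = 24.2·((1.09−1)/(1.063−1)−1) = 10.3714
V_final = 24.2 + 10.3714 = 34.5714
°P = 259 − 259/1.063 = 15.3500
cells = 0.84·34.5714·15.3500

445.7626 billion cells


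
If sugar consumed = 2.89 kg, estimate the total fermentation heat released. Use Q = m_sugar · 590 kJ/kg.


Q = 2.89 · 590

1705.1000 kJ


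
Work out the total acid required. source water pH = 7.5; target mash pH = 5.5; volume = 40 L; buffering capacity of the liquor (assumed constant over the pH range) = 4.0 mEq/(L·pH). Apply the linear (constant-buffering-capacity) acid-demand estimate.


acid = buffering capacity · (pH_source − pH_target) · V
acid = 4.0 · (7.5 − 5.5) · 40

320.0000 mEq


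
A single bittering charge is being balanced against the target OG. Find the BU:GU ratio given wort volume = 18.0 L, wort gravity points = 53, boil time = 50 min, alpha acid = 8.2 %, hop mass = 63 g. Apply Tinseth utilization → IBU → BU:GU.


U = 1.65·0.000125^(GP/1000)·(1−e^(−0.04t))/4.15;  IBU = (α/100)·m·U·1000/V;  BU:GU = IBU/GP
U = 1.65·0.000125^(53/1000)·(1−e^(−0.04·50))/4.15 = 0.2135
IBU = (8.2/100)·63·0.2135·1000/18.0 = 61.2776
BU:GU = 61.2776/53

1.1562


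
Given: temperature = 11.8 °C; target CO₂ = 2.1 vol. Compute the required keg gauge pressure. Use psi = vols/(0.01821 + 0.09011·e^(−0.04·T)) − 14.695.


psi = 2.1/(0.01821 + 0.09011·e^(−0.04·11.8)) − 14.695

13.5246 psi


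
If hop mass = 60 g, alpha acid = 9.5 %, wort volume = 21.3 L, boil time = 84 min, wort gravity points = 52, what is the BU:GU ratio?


U = 1.65·0.000125^(GP/1000)·(1−e^(−0.04t))/4.15;  IBU = (α/100)·m·U·1000/V;  BU:GU = IBU/GP
U = 1.65·0.000125^(52/1000)·(1−e^(−0.04·84))/4.15 = 0.2405
IBU = (9.5/100)·60·0.2405·1000/21.3 = 64.3601
BU:GU = 64.3601/52

1.2377


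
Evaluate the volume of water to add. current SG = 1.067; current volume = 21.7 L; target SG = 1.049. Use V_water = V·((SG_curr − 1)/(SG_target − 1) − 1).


V_water = 21.7·((1.067 − 1)/(1.049 − 1) − 1)

7.9714 L


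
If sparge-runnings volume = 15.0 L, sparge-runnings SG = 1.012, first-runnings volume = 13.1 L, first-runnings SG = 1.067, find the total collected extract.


total = Σ (SG_i − 1)·1000·V_i
first = (1.067 − 1)·1000·13.1 = 877.7000
sparge = (1.012 − 1)·1000·15.0 = 180.0000
total = 877.7000 + 180.0000

1057.7000 gravity·L


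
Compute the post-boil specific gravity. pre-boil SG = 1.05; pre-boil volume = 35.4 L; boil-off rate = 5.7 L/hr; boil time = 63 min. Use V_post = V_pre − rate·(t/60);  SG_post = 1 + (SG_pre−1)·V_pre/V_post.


V_post = 35.4 − 5.7·(63/60) = 29.4150
SG_post = 1 + (1.05 − 1)·35.4/29.4150

1.0602


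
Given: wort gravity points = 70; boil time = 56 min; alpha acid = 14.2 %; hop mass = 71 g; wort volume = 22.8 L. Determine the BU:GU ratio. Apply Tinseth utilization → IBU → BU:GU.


U = 1.65·0.000125^(GP/1000)·(1−e^(−0.04t))/4.15;  IBU = (α/100)·m·U·1000/V;  BU:GU = IBU/GP
U = 1.65·0.000125^(70/1000)·(1−e^(−0.04·56))/4.15 = 0.1894
IBU = (14.2/100)·71·0.1894·1000/22.8 = 83.7425
BU:GU = 83.7425/70

1.1963


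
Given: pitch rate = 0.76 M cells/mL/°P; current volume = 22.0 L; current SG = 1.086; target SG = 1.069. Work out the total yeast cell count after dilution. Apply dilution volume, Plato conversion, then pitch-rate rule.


V_w = V·((SG_c−1)/(SG_t−1)−1);  °P = 259 − 259/SG_t;  cells = rate·(V+V_w)·°P
V_w = 22.0·((1.086−1)/(1.069−1)−1) = 5.4203
V_final = 22.0 + 5.4203 = 27.4203
°P = 259 − 259/1.069 = 16.7175
cells = 0.76·27.4203·16.7175

348.3829 billion cells


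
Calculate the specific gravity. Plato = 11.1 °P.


SG = 259/(259 − P)
SG = 259/(259 − 11.1)

1.0448


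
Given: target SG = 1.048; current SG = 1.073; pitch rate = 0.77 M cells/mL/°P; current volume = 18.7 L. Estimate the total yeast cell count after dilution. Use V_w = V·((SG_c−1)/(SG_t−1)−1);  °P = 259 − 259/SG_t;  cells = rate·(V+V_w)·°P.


V_w = 18.7·((1.073−1)/(1.048−1)−1) = 9.7396
V_final = 18.7 + 9.7396 = 28.4396
°P = 259 − 259/1.048 = 11.8626
cells = 0.77·28.4396·11.8626

259.7728 billion cells


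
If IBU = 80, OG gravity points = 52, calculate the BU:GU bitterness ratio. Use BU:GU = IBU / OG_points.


BU:GU = 80 / 52

1.5385


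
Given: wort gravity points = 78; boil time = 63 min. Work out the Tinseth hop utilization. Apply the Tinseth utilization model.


U = 1.65·0.000125^(GP/1000) · (1 − e^(−0.04·t))/4.15
bigness = 1.65·0.000125^(78/1000) = 0.8185
boil_factor = (1 − e^(−0.04·63))/4.15 = 0.2216
U = 0.8185 · 0.2216

0.1814


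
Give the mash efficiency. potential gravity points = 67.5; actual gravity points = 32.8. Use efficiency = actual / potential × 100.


efficiency = 32.8 / 67.5 × 100

48.5926 %


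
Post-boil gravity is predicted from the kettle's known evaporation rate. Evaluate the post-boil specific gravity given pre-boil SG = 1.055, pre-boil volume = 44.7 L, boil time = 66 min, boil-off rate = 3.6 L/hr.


V_post = V_pre − rate·(t/60);  SG_post = 1 + (SG_pre−1)·V_pre/V_post
V_post = 44.7 − 3.6·(66/60) = 40.7400
SG_post = 1 + (1.055 − 1)·44.7/40.7400

1.0603


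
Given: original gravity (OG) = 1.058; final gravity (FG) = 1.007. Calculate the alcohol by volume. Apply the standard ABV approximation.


ABV = (OG − FG) · 131.25
ABV = (1.058 − 1.007) · 131.25

6.6938 % ABV


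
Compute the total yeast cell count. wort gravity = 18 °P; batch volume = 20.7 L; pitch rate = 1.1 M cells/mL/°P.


cells (billions) = rate · V_L · °P
cells = 1.1 · 20.7 · 18

409.8600 billion cells


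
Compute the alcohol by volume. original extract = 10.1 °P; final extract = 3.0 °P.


SG = 259/(259 − P);  ABV = (OG − FG)·131.25
OG = 259/(259 − 10.1) = 1.0406
FG = 259/(259 − 3.0) = 1.0117
ABV = (1.0406 − 1.0117)·131.25

3.7878 % ABV


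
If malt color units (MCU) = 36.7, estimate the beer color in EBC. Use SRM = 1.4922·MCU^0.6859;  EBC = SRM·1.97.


SRM = 1.4922·36.7^0.6859 = 17.6617
EBC = 17.6617·1.97

34.7935 EBC


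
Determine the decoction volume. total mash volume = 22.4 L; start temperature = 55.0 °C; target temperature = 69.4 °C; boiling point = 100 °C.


V_dec = V_total·(T_target − T_start)/(T_boil − T_start)
V_dec = 22.4·(69.4 − 55.0)/(100 − 55.0)

7.1680 L


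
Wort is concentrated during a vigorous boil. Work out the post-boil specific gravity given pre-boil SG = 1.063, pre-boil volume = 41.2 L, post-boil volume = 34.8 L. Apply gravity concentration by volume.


SG_post = 1 + (SG_pre − 1)·V_pre/V_post
pts_pre = (1.063 − 1)·1000 = 63.0000
pts_post = 63.0000·41.2/34.8 = 74.5862
SG_post = 1 + 74.5862/1000

1.0746


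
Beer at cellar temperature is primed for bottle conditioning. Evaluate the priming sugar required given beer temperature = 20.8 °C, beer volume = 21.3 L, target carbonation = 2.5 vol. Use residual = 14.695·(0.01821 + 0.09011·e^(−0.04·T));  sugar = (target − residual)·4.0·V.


residual = 14.695·(0.01821 + 0.09011·e^(−0.04·20.8)) = 0.8438
sugar = (2.5 − 0.8438)·4.0·21.3

141.1045 g


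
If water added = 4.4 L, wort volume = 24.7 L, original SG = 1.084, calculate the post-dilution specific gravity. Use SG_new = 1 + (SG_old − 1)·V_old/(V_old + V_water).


pts = (1.084 − 1)·1000·24.7/(24.7 + 4.4) = 71.2990
SG_new = 1 + 71.2990/1000

1.0713


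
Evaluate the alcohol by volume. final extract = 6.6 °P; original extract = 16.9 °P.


SG = 259/(259 − P);  ABV = (OG − FG)·131.25
OG = 259/(259 − 16.9) = 1.0698
FG = 259/(259 − 6.6) = 1.0261
ABV = (1.0698 − 1.0261)·131.25

5.7300 % ABV


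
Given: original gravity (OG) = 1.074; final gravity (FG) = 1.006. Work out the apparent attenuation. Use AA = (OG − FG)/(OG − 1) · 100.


AA = (1.074 − 1.006)/(1.074 − 1) · 100

91.8919 %


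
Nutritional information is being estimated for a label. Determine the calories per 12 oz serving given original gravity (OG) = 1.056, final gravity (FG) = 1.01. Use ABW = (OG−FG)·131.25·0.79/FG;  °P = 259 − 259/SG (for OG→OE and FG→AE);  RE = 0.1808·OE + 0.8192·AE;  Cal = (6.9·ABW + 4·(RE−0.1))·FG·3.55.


ABW = (1.056 − 1.01)·131.25·0.79/1.01 = 4.7224
OE = 259 − 259/1.056 = 13.7348 °P
AE = 259 − 259/1.01 = 2.5644 °P
RE = 0.1808·13.7348 + 0.8192·2.5644 = 4.5840 °P
Cal = (6.9·4.7224 + 4·(4.5840−0.1))·1.01·3.55

181.1412 kcal


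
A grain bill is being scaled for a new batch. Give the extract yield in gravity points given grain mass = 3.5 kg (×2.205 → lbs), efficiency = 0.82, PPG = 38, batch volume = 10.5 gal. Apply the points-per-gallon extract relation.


points = lbs × PPG × eff / vol
lbs = 3.5 × 2.205 = 7.7175
points = 7.7175 × 38 × 0.82 / 10.5

22.9026 points


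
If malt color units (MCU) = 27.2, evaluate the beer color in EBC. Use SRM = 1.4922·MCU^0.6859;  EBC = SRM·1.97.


SRM = 1.4922·27.2^0.6859 = 14.3813
EBC = 14.3813·1.97

28.3311 EBC


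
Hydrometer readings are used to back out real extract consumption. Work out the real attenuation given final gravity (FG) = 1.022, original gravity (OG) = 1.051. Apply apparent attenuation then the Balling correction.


AA = (OG−FG)/(OG−1)·100;  RA = AA·0.8192
AA = (1.051 − 1.022)/(1.051 − 1)·100 = 56.8627
RA = 56.8627·0.8192

46.5820 %


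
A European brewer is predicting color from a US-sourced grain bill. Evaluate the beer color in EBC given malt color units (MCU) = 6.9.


SRM = 1.4922·MCU^0.6859;  EBC = SRM·1.97
SRM = 1.4922·6.9^0.6859 = 5.6130
EBC = 5.6130·1.97

11.0576 EBC


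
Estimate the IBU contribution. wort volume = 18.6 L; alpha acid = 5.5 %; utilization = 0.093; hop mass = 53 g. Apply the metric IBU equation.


IBU = (α/100)·mass·U·1000 / V
IBU = (5.5/100)·53·0.093·1000 / 18.6

14.5750 IBU


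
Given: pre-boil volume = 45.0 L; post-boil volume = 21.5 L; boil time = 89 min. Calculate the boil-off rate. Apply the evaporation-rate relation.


rate = (V_pre − V_post) / (t_min/60)
rate = (45.0 − 21.5) / (89/60)

15.8427 L/hr


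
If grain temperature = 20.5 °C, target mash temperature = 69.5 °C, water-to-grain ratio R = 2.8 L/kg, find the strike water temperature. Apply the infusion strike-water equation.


T_strike = (0.41/R)·(T_mash − T_grain) + T_mash
T_strike = (0.41/2.8)·(69.5 − 20.5) + 69.5

76.6750 °C


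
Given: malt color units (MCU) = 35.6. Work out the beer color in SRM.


SRM = 1.4922 · MCU^0.6859
SRM = 1.4922 · 35.6^0.6859

17.2968 SRM


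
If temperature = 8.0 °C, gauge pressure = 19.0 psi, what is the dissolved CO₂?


vols = (P + 14.695)·(0.01821 + 0.09011·e^(−0.04·T))
vols = (19.0 + 14.695)·(0.01821 + 0.09011·e^(−0.04·8.0))

2.8184 volumes


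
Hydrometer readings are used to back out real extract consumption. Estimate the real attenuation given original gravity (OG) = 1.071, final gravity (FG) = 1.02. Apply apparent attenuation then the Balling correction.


AA = (OG−FG)/(OG−1)·100;  RA = AA·0.8192
AA = (1.071 − 1.02)/(1.071 − 1)·100 = 71.8310
RA = 71.8310·0.8192

58.8439 %


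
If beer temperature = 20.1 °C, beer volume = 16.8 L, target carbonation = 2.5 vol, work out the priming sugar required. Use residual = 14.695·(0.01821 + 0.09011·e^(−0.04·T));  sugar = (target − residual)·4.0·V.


residual = 14.695·(0.01821 + 0.09011·e^(−0.04·20.1)) = 0.8602
sugar = (2.5 − 0.8602)·4.0·16.8

110.1941 g


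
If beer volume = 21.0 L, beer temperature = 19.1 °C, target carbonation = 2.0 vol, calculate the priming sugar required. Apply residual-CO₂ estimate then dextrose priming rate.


residual = 14.695·(0.01821 + 0.09011·e^(−0.04·T));  sugar = (target − residual)·4.0·V
residual = 14.695·(0.01821 + 0.09011·e^(−0.04·19.1)) = 0.8844
sugar = (2.0 − 0.8844)·4.0·21.0

93.7111 g


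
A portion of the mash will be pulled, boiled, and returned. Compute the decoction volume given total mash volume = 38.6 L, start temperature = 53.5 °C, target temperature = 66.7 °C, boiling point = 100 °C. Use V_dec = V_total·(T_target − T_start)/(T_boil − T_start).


V_dec = 38.6·(66.7 − 53.5)/(100 − 53.5)

10.9574 L


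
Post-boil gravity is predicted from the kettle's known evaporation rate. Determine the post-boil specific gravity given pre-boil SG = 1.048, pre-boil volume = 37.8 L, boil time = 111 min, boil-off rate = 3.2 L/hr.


V_post = V_pre − rate·(t/60);  SG_post = 1 + (SG_pre−1)·V_pre/V_post
V_post = 37.8 − 3.2·(111/60) = 31.8800
SG_post = 1 + (1.048 − 1)·37.8/31.8800

1.0569


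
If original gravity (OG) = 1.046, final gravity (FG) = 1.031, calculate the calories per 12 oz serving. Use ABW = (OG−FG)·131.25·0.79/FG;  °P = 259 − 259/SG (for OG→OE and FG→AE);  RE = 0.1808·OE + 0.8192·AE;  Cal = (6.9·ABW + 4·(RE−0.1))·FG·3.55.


ABW = (1.046 − 1.031)·131.25·0.79/1.031 = 1.5085
OE = 259 − 259/1.046 = 11.3901 °P
AE = 259 − 259/1.031 = 7.7876 °P
RE = 0.1808·11.3901 + 0.8192·7.7876 = 8.4389 °P
Cal = (6.9·1.5085 + 4·(8.4389−0.1))·1.031·3.55

160.1807 kcal


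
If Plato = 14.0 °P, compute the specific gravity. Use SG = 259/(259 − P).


SG = 259/(259 − 14.0)

1.0571


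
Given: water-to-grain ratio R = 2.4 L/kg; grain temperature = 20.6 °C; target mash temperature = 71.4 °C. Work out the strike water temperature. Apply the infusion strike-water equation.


T_strike = (0.41/R)·(T_mash − T_grain) + T_mash
T_strike = (0.41/2.4)·(71.4 − 20.6) + 71.4

80.0783 °C


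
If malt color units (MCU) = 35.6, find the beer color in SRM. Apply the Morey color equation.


SRM = 1.4922 · MCU^0.6859
SRM = 1.4922 · 35.6^0.6859

17.2968 SRM


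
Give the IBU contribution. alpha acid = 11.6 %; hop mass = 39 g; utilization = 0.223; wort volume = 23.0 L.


IBU = (α/100)·mass·U·1000 / V
IBU = (11.6/100)·39·0.223·1000 / 23.0

43.8631 IBU


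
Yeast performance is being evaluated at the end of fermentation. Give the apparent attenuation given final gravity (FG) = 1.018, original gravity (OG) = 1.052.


AA = (OG − FG)/(OG − 1) · 100
AA = (1.052 − 1.018)/(1.052 − 1) · 100

65.3846 %


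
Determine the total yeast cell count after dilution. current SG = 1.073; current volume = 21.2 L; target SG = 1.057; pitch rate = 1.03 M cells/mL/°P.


V_w = V·((SG_c−1)/(SG_t−1)−1);  °P = 259 − 259/SG_t;  cells = rate·(V+V_w)·°P
V_w = 21.2·((1.073−1)/(1.057−1)−1) = 5.9509
V_final = 21.2 + 5.9509 = 27.1509
°P = 259 − 259/1.057 = 13.9669
cells = 1.03·27.1509·13.9669

390.5896 billion cells


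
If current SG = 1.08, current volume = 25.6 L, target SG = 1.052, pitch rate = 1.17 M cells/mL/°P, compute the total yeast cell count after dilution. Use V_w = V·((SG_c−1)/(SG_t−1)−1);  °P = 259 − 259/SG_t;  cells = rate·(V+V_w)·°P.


V_w = 25.6·((1.08−1)/(1.052−1)−1) = 13.7846
V_final = 25.6 + 13.7846 = 39.3846
°P = 259 − 259/1.052 = 12.8023
cells = 1.17·39.3846·12.8023

589.9291 billion cells


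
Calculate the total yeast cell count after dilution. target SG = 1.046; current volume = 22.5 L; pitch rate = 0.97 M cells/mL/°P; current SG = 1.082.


V_w = V·((SG_c−1)/(SG_t−1)−1);  °P = 259 − 259/SG_t;  cells = rate·(V+V_w)·°P
V_w = 22.5·((1.082−1)/(1.046−1)−1) = 17.6087
V_final = 22.5 + 17.6087 = 40.1087
°P = 259 − 259/1.046 = 11.3901
cells = 0.97·40.1087·11.3901

443.1351 billion cells


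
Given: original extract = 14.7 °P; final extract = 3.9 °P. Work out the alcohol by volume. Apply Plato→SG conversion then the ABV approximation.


SG = 259/(259 − P);  ABV = (OG − FG)·131.25
OG = 259/(259 − 14.7) = 1.0602
FG = 259/(259 − 3.9) = 1.0153
ABV = (1.0602 − 1.0153)·131.25

5.8910 % ABV


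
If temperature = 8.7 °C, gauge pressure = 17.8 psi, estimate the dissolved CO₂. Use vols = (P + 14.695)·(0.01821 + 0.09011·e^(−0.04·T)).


vols = (17.8 + 14.695)·(0.01821 + 0.09011·e^(−0.04·8.7))

2.6593 volumes


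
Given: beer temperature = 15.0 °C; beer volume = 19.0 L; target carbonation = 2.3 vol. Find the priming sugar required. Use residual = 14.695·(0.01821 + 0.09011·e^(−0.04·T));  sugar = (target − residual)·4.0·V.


residual = 14.695·(0.01821 + 0.09011·e^(−0.04·15.0)) = 0.9943
sugar = (2.3 − 0.9943)·4.0·19.0

99.2321 g


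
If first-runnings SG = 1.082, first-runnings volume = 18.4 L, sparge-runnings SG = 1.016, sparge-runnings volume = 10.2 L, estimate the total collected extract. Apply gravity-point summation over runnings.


total = Σ (SG_i − 1)·1000·V_i
first = (1.082 − 1)·1000·18.4 = 1508.8000
sparge = (1.016 − 1)·1000·10.2 = 163.2000
total = 1508.8000 + 163.2000

1672.0000 gravity·L


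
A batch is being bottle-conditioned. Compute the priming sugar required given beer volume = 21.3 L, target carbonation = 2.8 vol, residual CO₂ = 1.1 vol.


sugar = (target − residual)·4.0·V
sugar = (2.8 − 1.1)·4.0·21.3

144.8400 g


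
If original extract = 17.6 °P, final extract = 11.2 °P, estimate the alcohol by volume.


SG = 259/(259 − P);  ABV = (OG − FG)·131.25
OG = 259/(259 − 17.6) = 1.0729
FG = 259/(259 − 11.2) = 1.0452
ABV = (1.0729 − 1.0452)·131.25

3.6370 % ABV


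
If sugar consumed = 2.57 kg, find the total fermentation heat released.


Q = m_sugar · 590 kJ/kg
Q = 2.57 · 590

1516.3000 kJ


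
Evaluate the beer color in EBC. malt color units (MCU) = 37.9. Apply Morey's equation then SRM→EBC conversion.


SRM = 1.4922·MCU^0.6859;  EBC = SRM·1.97
SRM = 1.4922·37.9^0.6859 = 18.0558
EBC = 18.0558·1.97

35.5698 EBC


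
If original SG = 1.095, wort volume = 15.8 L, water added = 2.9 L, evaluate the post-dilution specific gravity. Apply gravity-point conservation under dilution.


SG_new = 1 + (SG_old − 1)·V_old/(V_old + V_water)
pts = (1.095 − 1)·1000·15.8/(15.8 + 2.9) = 80.2674
SG_new = 1 + 80.2674/1000

1.0803


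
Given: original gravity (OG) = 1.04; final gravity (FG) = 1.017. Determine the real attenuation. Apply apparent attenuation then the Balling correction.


AA = (OG−FG)/(OG−1)·100;  RA = AA·0.8192
AA = (1.04 − 1.017)/(1.04 − 1)·100 = 57.5000
RA = 57.5000·0.8192

47.1040 %


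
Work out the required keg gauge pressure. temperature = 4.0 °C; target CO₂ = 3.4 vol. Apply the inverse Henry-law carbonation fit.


psi = vols/(0.01821 + 0.09011·e^(−0.04·T)) − 14.695
psi = 3.4/(0.01821 + 0.09011·e^(−0.04·4.0)) − 14.695

21.0957 psi


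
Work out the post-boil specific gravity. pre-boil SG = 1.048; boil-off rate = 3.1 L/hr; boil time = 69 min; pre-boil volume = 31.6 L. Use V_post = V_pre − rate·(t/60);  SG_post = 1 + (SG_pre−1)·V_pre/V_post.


V_post = 31.6 − 3.1·(69/60) = 28.0350
SG_post = 1 + (1.048 − 1)·31.6/28.0350

1.0541


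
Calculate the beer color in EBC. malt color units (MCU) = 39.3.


SRM = 1.4922·MCU^0.6859;  EBC = SRM·1.97
SRM = 1.4922·39.3^0.6859 = 18.5106
EBC = 18.5106·1.97

36.4659 EBC


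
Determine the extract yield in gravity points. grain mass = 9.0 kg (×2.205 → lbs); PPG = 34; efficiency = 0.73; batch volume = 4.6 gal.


points = lbs × PPG × eff / vol
lbs = 9.0 × 2.205 = 19.8450
points = 19.8450 × 34 × 0.73 / 4.6

107.0767 points


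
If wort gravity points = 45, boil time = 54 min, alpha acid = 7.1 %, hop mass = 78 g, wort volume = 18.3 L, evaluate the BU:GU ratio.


U = 1.65·0.000125^(GP/1000)·(1−e^(−0.04t))/4.15;  IBU = (α/100)·m·U·1000/V;  BU:GU = IBU/GP
U = 1.65·0.000125^(45/1000)·(1−e^(−0.04·54))/4.15 = 0.2347
IBU = (7.1/100)·78·0.2347·1000/18.3 = 71.0366
BU:GU = 71.0366/45

1.5786


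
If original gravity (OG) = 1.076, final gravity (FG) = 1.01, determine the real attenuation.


AA = (OG−FG)/(OG−1)·100;  RA = AA·0.8192
AA = (1.076 − 1.01)/(1.076 − 1)·100 = 86.8421
RA = 86.8421·0.8192

71.1411 %


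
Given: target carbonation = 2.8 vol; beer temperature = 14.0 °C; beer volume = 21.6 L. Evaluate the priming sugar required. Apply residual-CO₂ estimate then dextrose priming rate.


residual = 14.695·(0.01821 + 0.09011·e^(−0.04·T));  sugar = (target − residual)·4.0·V
residual = 14.695·(0.01821 + 0.09011·e^(−0.04·14.0)) = 1.0240
sugar = (2.8 − 1.0240)·4.0·21.6

153.4488 g


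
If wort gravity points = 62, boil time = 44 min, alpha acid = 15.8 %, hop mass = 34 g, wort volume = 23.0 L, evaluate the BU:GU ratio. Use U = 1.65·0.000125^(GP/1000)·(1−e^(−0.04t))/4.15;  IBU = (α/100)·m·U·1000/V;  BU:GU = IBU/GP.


U = 1.65·0.000125^(62/1000)·(1−e^(−0.04·44))/4.15 = 0.1886
IBU = (15.8/100)·34·0.1886·1000/23.0 = 44.0412
BU:GU = 44.0412/62

0.7103


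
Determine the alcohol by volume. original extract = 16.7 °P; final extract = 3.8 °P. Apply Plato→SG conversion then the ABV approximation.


SG = 259/(259 − P);  ABV = (OG − FG)·131.25
OG = 259/(259 − 16.7) = 1.0689
FG = 259/(259 − 3.8) = 1.0149
ABV = (1.0689 − 1.0149)·131.25

7.0918 % ABV


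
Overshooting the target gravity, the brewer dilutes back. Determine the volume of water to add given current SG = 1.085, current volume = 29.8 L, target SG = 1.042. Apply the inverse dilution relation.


V_water = V·((SG_curr − 1)/(SG_target − 1) − 1)
V_water = 29.8·((1.085 − 1)/(1.042 − 1) − 1)

30.5095 L


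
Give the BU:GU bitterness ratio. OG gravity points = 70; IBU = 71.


BU:GU = IBU / OG_points
BU:GU = 71 / 70

1.0143


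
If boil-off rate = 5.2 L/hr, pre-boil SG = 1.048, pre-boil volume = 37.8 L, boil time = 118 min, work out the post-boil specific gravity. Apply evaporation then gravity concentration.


V_post = V_pre − rate·(t/60);  SG_post = 1 + (SG_pre−1)·V_pre/V_post
V_post = 37.8 − 5.2·(118/60) = 27.5733
SG_post = 1 + (1.048 − 1)·37.8/27.5733

1.0658


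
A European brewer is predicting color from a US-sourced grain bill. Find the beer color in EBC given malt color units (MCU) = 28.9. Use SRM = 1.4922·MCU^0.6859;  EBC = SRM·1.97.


SRM = 1.4922·28.9^0.6859 = 14.9919
EBC = 14.9919·1.97

29.5341 EBC


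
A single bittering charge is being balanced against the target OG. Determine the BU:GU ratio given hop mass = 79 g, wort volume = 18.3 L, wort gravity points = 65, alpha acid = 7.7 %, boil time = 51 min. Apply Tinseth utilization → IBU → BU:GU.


U = 1.65·0.000125^(GP/1000)·(1−e^(−0.04t))/4.15;  IBU = (α/100)·m·U·1000/V;  BU:GU = IBU/GP
U = 1.65·0.000125^(65/1000)·(1−e^(−0.04·51))/4.15 = 0.1929
IBU = (7.7/100)·79·0.1929·1000/18.3 = 64.1072
BU:GU = 64.1072/65

0.9863


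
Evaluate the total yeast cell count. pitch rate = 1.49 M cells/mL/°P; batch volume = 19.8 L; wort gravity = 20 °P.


cells (billions) = rate · V_L · °P
cells = 1.49 · 19.8 · 20

590.0400 billion cells


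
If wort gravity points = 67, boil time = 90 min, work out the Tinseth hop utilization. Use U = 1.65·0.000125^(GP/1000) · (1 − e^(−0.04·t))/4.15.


bigness = 1.65·0.000125^(67/1000) = 0.9036
boil_factor = (1 − e^(−0.04·90))/4.15 = 0.2344
U = 0.9036 · 0.2344

0.2118


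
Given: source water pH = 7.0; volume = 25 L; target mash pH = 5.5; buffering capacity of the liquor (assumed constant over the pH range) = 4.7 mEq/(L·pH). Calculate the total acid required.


acid = buffering capacity · (pH_source − pH_target) · V
acid = 4.7 · (7.0 − 5.5) · 25

176.2500 mEq


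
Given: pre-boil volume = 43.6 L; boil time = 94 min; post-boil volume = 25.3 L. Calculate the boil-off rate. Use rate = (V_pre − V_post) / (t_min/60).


rate = (43.6 − 25.3) / (94/60)

11.6809 L/hr


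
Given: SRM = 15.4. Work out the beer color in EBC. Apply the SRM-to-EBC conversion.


EBC = SRM · 1.97
EBC = 15.4 · 1.97

30.3380 EBC


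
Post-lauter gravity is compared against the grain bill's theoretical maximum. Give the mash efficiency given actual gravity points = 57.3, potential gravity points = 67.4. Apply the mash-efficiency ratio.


efficiency = actual / potential × 100
efficiency = 57.3 / 67.4 × 100

85.0148 %


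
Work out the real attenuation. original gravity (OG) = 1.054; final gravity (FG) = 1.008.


AA = (OG−FG)/(OG−1)·100;  RA = AA·0.8192
AA = (1.054 − 1.008)/(1.054 − 1)·100 = 85.1852
RA = 85.1852·0.8192

69.7837 %


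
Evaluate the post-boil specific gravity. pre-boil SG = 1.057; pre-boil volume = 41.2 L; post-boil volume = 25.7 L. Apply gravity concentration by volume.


SG_post = 1 + (SG_pre − 1)·V_pre/V_post
pts_pre = (1.057 − 1)·1000 = 57.0000
pts_post = 57.0000·41.2/25.7 = 91.3774
SG_post = 1 + 91.3774/1000

1.0914


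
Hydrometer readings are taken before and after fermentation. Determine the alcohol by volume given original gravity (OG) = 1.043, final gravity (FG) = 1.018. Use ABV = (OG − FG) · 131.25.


ABV = (1.043 − 1.018) · 131.25

3.2812 % ABV


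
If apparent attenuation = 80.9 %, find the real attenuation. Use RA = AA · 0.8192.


RA = 80.9 · 0.8192

66.2733 %


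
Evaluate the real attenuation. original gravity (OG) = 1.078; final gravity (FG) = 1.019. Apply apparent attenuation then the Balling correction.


AA = (OG−FG)/(OG−1)·100;  RA = AA·0.8192
AA = (1.078 − 1.019)/(1.078 − 1)·100 = 75.6410
RA = 75.6410·0.8192

61.9651 %


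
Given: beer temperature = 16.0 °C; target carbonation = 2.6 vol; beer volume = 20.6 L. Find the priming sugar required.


residual = 14.695·(0.01821 + 0.09011·e^(−0.04·T));  sugar = (target − residual)·4.0·V
residual = 14.695·(0.01821 + 0.09011·e^(−0.04·16.0)) = 0.9658
sugar = (2.6 − 0.9658)·4.0·20.6

134.6565 g
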